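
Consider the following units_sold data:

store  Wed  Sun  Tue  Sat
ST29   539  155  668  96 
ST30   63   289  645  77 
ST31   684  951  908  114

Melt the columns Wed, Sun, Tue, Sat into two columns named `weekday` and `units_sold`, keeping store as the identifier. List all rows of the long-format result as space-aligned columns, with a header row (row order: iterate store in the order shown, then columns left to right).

store  weekday  units_sold
ST29   Wed      539       
ST29   Sun      155       
ST29   Tue      668       
ST29   Sat      96        
ST30   Wed      63        
ST30   Sun      289       
ST30   Tue      645       
ST30   Sat      77        
ST31   Wed      684       
ST31   Sun      951       
ST31   Tue      908       
ST31   Sat      114       

Each (store, column) pair becomes one row: 3 × 4 = 12 rows.
For example, (ST29, Wed) → units_sold=539.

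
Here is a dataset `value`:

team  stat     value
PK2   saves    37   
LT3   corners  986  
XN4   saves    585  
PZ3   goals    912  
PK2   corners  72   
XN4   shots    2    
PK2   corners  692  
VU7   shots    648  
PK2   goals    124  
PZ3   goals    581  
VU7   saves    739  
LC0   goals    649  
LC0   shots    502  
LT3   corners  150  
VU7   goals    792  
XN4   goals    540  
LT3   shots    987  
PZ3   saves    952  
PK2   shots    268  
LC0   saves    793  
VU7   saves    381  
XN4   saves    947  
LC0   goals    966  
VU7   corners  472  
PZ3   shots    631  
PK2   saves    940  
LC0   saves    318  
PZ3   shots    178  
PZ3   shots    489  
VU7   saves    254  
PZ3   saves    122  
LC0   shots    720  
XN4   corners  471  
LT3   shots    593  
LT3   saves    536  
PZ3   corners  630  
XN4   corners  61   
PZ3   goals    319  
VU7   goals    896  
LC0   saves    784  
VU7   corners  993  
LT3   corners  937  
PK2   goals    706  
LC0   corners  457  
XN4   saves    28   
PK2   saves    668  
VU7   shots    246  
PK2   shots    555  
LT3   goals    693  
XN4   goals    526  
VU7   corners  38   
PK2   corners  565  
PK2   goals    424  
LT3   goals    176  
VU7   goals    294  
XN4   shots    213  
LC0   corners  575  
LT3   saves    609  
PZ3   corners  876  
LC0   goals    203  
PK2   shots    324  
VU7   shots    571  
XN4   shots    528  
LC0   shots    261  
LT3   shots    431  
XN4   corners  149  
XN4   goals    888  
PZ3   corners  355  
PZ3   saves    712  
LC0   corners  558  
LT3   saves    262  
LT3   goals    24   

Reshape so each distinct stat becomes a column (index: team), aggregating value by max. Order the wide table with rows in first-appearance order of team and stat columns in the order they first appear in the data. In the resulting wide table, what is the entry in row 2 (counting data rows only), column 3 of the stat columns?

693

With rows in first-appearance order of team, row 2 is team=LT3. stat columns in first-appearance order: saves, corners, goals, shots; column 3 is goals.
Long rows with team=LT3, stat=goals: max(693, 176, 24) = 693.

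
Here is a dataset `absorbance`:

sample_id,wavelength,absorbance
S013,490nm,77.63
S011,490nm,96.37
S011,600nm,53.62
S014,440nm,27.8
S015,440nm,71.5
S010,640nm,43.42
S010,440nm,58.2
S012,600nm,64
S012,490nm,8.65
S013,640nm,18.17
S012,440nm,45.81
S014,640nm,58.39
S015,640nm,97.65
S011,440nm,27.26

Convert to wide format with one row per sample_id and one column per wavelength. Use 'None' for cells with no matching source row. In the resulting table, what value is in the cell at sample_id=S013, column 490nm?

77.63

The long row with sample_id=S013, wavelength=490nm has absorbance=77.63.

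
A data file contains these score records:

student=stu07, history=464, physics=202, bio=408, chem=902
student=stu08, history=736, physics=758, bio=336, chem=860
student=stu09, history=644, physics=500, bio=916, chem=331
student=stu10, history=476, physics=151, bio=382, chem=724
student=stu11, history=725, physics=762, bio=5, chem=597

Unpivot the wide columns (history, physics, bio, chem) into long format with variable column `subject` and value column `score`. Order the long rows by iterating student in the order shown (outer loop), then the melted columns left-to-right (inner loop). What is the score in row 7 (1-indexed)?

20 rows total (5 × 4). Row 7: index ⌊(7-1)/4⌋ = 1 into student → stu08; (7-1) mod 4 = 2 into the melted columns → bio.
So row 7 is (stu08, bio, 336); score = 336.

336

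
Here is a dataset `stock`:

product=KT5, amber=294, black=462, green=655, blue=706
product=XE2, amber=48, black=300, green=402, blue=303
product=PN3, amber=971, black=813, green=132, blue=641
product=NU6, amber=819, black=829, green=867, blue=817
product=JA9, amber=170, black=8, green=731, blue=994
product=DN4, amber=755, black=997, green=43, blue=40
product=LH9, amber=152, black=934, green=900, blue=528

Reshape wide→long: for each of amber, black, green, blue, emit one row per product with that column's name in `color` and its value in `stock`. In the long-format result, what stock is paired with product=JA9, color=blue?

Unpivoting turns each (product, wide-column) pair into one long row.
The wide cell at row JA9, column blue holds 994, so the long row (JA9, blue) has stock=994.

994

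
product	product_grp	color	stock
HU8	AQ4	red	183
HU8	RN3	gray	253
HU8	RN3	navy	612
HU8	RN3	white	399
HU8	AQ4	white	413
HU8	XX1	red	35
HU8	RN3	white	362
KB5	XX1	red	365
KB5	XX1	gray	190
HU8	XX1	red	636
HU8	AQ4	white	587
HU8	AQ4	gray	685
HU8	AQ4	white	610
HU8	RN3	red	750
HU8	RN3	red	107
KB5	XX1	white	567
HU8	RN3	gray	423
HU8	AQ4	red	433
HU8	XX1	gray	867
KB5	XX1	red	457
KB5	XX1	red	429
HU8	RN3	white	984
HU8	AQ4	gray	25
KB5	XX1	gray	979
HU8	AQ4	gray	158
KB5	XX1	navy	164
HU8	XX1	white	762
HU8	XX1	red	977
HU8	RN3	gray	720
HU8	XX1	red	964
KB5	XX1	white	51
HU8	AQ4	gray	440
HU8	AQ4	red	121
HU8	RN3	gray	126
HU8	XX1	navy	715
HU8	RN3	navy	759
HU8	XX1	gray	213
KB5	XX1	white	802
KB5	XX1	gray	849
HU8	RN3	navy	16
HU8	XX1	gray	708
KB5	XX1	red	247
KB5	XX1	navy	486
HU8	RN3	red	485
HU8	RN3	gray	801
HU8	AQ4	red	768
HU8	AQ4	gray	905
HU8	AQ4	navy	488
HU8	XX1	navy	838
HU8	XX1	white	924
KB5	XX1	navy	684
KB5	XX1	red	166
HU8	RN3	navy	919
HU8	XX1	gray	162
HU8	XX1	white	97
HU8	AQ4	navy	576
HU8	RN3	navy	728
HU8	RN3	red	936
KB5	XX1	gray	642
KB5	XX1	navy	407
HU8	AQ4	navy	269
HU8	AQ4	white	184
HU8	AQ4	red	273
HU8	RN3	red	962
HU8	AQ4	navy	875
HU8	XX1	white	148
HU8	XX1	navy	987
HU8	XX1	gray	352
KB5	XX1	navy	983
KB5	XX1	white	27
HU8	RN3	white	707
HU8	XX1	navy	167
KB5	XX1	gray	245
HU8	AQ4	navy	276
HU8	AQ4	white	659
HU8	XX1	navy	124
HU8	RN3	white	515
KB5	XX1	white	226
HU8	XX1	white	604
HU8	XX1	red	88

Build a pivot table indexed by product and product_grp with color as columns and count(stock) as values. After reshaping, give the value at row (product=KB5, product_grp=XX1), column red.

Rows with product=KB5, product_grp=XX1 and color=red: stock values are 365, 457, 429, 247, 166.
5 rows match — count = 5.

5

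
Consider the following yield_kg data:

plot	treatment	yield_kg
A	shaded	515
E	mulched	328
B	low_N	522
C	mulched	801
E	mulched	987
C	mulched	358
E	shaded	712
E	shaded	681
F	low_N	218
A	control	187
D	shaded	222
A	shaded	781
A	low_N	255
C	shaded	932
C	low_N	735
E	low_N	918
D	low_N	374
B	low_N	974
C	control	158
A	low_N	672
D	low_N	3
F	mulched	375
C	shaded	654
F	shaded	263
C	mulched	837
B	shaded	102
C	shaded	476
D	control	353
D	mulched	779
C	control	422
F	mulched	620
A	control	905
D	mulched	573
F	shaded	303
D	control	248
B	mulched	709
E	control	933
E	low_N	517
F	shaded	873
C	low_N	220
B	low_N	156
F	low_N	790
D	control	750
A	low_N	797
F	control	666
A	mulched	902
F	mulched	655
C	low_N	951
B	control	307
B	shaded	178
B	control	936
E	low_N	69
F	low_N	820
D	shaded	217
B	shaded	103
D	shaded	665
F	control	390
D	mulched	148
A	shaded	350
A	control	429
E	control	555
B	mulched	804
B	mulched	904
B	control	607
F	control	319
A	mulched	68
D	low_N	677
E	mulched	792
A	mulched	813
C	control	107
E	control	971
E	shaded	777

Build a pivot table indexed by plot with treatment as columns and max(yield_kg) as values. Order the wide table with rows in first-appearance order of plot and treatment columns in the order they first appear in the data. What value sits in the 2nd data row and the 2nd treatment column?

987

With rows in first-appearance order of plot, row 2 is plot=E. treatment columns in first-appearance order: shaded, mulched, low_N, control; column 2 is mulched.
Long rows with plot=E, treatment=mulched: max(328, 987, 792) = 987.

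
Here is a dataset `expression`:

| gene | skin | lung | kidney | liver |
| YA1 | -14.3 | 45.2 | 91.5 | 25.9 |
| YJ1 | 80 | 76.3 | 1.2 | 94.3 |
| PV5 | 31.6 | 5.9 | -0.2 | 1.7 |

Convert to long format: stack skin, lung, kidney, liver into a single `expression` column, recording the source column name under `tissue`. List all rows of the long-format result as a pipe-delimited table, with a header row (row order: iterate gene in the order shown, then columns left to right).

Each (gene, column) pair becomes one row: 3 × 4 = 12 rows.
For example, (YA1, skin) → expression=-14.3.

| gene | tissue | expression |
| YA1 | skin | -14.3 |
| YA1 | lung | 45.2 |
| YA1 | kidney | 91.5 |
| YA1 | liver | 25.9 |
| YJ1 | skin | 80 |
| YJ1 | lung | 76.3 |
| YJ1 | kidney | 1.2 |
| YJ1 | liver | 94.3 |
| PV5 | skin | 31.6 |
| PV5 | lung | 5.9 |
| PV5 | kidney | -0.2 |
| PV5 | liver | 1.7 |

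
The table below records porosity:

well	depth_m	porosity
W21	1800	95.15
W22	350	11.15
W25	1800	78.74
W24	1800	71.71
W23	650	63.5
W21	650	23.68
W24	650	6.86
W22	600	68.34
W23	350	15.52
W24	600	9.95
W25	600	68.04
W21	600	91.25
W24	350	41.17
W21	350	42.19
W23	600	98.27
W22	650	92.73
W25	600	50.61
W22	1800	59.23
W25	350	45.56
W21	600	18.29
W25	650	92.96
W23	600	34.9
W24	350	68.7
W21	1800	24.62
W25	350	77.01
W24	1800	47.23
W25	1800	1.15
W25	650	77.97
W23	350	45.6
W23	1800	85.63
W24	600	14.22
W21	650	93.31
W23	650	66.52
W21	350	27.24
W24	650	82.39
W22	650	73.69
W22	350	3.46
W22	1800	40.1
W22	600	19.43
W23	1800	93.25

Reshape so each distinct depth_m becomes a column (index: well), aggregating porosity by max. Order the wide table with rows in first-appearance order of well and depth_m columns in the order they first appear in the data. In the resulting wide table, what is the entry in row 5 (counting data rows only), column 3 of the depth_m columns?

With rows in first-appearance order of well, row 5 is well=W23. depth_m columns in first-appearance order: 1800, 350, 650, 600; column 3 is 650.
Long rows with well=W23, depth_m=650: max(63.5, 66.52) = 66.52.

66.52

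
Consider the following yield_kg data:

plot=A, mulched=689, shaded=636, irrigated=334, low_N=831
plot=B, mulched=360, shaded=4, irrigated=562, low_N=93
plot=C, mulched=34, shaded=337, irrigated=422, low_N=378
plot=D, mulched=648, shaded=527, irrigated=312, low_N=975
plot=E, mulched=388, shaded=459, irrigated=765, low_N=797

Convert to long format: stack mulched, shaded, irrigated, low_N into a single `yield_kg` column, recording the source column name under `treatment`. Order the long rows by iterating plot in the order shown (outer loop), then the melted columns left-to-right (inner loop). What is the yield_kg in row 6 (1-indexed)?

4

20 rows total (5 × 4). Row 6: index ⌊(6-1)/4⌋ = 1 into plot → B; (6-1) mod 4 = 1 into the melted columns → shaded.
So row 6 is (B, shaded, 4); yield_kg = 4.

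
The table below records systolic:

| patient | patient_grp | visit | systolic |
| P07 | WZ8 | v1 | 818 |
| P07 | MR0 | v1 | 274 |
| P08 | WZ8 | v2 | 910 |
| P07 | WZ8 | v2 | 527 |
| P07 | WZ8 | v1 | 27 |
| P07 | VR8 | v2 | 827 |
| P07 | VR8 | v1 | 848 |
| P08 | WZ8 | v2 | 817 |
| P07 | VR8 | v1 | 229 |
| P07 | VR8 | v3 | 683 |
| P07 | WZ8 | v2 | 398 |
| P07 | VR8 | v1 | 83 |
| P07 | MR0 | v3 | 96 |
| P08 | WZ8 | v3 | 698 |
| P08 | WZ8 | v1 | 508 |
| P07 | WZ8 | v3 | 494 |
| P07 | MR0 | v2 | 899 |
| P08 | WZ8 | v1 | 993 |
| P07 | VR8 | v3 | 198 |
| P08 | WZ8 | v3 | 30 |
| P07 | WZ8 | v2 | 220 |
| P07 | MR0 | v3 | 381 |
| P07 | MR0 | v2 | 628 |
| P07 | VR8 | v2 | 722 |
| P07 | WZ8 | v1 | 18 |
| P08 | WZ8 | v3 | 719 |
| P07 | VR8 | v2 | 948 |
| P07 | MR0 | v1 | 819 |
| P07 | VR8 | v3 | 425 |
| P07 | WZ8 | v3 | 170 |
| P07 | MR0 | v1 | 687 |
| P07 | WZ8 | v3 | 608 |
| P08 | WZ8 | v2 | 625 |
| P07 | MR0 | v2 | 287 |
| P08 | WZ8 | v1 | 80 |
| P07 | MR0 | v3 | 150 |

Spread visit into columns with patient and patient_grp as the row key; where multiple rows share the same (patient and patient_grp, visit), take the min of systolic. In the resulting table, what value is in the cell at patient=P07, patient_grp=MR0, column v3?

96

Rows with patient=P07, patient_grp=MR0 and visit=v3: systolic values are 96, 381, 150.
min(96, 381, 150) = 96.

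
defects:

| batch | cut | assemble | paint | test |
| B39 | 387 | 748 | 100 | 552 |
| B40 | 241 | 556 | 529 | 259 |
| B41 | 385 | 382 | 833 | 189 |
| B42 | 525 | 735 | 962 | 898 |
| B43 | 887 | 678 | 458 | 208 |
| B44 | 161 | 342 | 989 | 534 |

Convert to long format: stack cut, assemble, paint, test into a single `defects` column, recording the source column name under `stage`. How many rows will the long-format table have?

24

6 batch values × 4 melted columns = 24 rows.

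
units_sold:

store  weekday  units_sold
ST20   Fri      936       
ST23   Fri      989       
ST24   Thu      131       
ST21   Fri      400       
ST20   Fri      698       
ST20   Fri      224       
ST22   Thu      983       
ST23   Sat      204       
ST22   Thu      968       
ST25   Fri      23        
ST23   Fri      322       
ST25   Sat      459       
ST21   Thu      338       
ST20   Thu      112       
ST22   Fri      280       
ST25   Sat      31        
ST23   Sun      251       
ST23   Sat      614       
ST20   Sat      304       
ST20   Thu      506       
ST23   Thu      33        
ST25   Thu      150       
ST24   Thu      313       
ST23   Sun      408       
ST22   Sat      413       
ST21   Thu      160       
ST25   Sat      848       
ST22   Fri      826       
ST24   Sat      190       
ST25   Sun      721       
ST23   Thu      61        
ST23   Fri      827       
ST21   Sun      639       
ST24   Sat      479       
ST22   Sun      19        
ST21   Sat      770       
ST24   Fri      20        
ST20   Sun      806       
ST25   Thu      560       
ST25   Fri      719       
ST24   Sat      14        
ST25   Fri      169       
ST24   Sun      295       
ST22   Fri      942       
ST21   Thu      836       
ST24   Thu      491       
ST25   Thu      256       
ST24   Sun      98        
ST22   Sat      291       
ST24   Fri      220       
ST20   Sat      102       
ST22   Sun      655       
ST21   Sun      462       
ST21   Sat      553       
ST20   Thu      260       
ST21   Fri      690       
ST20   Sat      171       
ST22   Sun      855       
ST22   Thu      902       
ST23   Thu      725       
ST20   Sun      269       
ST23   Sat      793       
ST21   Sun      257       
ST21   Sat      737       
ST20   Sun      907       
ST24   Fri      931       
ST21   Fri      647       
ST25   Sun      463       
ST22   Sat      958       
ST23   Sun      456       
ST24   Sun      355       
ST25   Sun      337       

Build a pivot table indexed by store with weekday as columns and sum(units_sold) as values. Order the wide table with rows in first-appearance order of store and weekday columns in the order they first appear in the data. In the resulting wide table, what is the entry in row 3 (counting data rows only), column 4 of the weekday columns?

748

With rows in first-appearance order of store, row 3 is store=ST24. weekday columns in first-appearance order: Fri, Thu, Sat, Sun; column 4 is Sun.
Long rows with store=ST24, weekday=Sun: 295 + 98 + 355 = 748.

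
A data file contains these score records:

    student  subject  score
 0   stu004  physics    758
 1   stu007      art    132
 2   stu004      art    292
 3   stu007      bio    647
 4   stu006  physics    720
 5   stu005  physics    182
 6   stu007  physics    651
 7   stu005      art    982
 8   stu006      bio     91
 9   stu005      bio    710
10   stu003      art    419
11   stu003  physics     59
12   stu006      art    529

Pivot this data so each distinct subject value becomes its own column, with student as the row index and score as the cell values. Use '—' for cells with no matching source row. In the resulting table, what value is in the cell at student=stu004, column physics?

The long row with student=stu004, subject=physics has score=758.

758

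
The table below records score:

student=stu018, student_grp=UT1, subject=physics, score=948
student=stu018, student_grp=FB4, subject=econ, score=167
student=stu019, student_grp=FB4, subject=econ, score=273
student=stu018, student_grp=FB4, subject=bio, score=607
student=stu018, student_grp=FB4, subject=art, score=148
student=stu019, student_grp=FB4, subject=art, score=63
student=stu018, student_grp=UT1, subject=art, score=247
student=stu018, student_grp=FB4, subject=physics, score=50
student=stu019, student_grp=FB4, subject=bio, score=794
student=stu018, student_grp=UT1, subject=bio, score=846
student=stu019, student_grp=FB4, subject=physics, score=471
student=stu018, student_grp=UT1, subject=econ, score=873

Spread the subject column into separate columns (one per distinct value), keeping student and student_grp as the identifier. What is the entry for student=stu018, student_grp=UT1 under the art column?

247

Wide layout: rows indexed by student and student_grp, columns are the 4 distinct subject values (physics, econ, bio, art).
Cell (student=stu018, student_grp=UT1, subject=art) draws from the long row where student=stu018, student_grp=UT1 and subject=art, which has score=247.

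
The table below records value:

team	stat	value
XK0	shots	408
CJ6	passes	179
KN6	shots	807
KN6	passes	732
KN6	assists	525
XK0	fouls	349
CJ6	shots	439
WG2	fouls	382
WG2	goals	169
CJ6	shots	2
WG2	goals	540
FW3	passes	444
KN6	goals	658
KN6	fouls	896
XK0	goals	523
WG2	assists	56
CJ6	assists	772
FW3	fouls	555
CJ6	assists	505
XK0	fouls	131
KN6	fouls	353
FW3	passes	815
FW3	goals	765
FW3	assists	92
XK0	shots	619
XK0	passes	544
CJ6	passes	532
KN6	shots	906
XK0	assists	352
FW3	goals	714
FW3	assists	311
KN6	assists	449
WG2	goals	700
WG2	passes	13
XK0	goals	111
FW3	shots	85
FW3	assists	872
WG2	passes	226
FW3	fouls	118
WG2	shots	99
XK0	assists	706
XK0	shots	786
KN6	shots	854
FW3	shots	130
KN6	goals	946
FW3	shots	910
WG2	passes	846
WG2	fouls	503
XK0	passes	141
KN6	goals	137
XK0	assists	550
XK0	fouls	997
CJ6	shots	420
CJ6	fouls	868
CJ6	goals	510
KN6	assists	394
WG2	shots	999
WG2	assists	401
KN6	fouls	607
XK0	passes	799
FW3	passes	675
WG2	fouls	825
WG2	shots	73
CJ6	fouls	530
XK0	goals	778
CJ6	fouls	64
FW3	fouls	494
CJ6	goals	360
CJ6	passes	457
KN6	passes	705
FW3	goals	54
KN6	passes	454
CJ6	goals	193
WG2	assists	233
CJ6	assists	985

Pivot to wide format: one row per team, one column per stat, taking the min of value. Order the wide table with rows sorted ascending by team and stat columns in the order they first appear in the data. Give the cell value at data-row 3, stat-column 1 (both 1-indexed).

807

With rows sorted ascending by team, row 3 is team=KN6. stat columns in first-appearance order: shots, passes, assists, fouls, goals; column 1 is shots.
Long rows with team=KN6, stat=shots: min(807, 906, 854) = 807.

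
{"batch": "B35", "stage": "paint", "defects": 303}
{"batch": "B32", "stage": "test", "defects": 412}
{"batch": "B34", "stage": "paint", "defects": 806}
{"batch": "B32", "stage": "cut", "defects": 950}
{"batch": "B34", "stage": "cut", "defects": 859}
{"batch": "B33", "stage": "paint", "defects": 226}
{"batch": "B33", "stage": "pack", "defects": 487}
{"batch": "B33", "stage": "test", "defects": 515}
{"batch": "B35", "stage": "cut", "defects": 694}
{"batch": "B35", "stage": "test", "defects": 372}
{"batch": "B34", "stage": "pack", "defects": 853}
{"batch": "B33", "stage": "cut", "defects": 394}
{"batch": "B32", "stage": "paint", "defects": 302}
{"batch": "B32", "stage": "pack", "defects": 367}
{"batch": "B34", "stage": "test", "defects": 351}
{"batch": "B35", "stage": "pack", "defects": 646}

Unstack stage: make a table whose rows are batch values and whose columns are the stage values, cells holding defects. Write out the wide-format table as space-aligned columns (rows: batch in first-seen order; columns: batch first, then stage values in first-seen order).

Columns: batch plus the 4 distinct stage values (paint, test, cut, pack).
For example, row B35 column paint takes defects=303 from the long row (B35, paint).

batch  paint  test  cut  pack
B35    303    372   694  646 
B32    302    412   950  367 
B34    806    351   859  853 
B33    226    515   394  487 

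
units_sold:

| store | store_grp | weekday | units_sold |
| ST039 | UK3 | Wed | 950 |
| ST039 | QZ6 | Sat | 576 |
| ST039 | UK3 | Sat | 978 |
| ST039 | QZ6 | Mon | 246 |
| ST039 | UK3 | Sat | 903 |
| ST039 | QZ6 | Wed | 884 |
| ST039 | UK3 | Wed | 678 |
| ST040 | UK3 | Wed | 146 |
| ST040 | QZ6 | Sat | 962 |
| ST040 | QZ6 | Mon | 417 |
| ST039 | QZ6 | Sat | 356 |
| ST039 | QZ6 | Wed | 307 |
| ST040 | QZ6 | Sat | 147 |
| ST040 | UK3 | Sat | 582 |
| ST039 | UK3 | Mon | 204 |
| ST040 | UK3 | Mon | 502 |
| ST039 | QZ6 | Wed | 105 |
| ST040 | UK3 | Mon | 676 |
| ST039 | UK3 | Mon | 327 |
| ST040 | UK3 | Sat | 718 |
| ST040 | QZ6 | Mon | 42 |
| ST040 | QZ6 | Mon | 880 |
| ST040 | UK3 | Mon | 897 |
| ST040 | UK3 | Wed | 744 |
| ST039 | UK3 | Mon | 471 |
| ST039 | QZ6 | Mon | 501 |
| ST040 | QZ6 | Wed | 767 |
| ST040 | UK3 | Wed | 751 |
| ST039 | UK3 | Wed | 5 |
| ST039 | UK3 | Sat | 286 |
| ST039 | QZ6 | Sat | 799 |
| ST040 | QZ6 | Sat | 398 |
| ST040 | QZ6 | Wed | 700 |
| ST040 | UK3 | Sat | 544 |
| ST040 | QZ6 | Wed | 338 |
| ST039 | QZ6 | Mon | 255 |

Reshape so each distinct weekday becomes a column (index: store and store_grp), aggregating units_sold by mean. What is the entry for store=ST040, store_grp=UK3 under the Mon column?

691.67

Rows with store=ST040, store_grp=UK3 and weekday=Mon: units_sold values are 502, 676, 897.
(502 + 676 + 897) / 3 = 691.67.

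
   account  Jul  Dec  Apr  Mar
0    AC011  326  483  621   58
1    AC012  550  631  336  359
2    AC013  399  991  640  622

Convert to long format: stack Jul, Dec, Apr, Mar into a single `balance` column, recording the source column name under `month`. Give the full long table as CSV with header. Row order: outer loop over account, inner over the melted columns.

account,month,balance
AC011,Jul,326
AC011,Dec,483
AC011,Apr,621
AC011,Mar,58
AC012,Jul,550
AC012,Dec,631
AC012,Apr,336
AC012,Mar,359
AC013,Jul,399
AC013,Dec,991
AC013,Apr,640
AC013,Mar,622

Each (account, column) pair becomes one row: 3 × 4 = 12 rows.
For example, (AC011, Jul) → balance=326.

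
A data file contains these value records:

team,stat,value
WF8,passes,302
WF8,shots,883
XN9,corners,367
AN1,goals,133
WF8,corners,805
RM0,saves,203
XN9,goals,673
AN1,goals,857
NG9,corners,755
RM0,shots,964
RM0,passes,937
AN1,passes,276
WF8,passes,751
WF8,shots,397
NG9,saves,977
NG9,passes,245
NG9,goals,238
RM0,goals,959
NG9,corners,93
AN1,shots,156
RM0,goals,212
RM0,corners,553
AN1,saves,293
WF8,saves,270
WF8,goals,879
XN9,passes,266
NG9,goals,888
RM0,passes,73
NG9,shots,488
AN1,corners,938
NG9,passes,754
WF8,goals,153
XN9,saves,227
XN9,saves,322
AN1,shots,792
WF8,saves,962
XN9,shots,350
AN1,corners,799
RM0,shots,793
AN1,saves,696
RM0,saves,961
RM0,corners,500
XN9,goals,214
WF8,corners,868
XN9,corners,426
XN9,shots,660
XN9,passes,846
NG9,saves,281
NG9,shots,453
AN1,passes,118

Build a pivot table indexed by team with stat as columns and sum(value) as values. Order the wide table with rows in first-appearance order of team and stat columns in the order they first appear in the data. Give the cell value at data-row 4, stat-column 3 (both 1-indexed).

With rows in first-appearance order of team, row 4 is team=RM0. stat columns in first-appearance order: passes, shots, corners, goals, saves; column 3 is corners.
Long rows with team=RM0, stat=corners: 553 + 500 = 1053.

1053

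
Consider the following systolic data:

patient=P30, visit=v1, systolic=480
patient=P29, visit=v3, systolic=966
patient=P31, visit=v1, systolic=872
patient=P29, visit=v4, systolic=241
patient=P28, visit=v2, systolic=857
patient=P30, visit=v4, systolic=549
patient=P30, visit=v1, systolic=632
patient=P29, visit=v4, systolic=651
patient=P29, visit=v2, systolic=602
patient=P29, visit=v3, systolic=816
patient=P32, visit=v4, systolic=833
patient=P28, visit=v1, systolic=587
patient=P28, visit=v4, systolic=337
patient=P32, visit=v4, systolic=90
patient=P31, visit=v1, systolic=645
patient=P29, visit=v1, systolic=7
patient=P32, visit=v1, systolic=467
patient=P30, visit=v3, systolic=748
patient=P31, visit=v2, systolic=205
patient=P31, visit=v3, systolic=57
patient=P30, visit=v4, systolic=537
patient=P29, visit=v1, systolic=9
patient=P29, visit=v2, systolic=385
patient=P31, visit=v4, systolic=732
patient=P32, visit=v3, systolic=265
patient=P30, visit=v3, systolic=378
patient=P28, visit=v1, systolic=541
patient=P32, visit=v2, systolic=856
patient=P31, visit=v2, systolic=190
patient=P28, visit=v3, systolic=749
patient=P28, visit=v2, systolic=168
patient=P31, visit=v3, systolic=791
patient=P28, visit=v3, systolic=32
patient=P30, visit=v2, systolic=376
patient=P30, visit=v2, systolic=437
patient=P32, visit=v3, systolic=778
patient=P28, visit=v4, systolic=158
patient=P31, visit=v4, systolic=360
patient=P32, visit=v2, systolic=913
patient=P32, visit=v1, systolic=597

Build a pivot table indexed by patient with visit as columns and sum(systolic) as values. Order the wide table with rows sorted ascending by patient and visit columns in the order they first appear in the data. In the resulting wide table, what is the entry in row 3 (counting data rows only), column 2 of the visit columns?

With rows sorted ascending by patient, row 3 is patient=P30. visit columns in first-appearance order: v1, v3, v4, v2; column 2 is v3.
Long rows with patient=P30, visit=v3: 748 + 378 = 1126.

1126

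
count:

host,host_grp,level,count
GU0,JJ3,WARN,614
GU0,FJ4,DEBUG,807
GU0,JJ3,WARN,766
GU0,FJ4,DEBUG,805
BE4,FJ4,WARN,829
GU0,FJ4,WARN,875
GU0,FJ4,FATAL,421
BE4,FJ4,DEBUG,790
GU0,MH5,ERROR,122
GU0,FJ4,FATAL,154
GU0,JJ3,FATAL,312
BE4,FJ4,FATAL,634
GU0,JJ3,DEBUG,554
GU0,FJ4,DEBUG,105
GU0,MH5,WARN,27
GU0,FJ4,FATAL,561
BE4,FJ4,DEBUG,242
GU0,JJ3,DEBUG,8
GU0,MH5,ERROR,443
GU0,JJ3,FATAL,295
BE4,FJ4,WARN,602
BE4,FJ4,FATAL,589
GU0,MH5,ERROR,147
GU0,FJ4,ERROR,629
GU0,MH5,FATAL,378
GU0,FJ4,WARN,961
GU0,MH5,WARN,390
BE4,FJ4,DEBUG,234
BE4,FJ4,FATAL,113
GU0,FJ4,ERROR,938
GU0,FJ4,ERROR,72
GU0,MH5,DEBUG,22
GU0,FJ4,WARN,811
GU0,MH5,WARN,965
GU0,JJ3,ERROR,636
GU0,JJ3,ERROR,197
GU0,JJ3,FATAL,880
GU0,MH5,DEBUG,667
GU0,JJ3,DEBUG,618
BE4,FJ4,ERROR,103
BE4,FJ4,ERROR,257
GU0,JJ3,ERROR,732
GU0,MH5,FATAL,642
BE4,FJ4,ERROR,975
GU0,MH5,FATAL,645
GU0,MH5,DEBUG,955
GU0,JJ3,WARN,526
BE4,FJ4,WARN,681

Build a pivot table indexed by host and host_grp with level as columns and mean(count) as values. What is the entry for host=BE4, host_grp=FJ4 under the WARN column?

704

Rows with host=BE4, host_grp=FJ4 and level=WARN: count values are 829, 602, 681.
(829 + 602 + 681) / 3 = 704.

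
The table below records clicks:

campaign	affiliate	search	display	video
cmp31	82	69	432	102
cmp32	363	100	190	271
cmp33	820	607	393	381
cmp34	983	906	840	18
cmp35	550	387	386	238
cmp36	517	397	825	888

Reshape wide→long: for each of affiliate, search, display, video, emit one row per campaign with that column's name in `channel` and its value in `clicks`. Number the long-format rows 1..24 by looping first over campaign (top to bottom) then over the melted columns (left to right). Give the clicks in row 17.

24 rows total (6 × 4). Row 17: index ⌊(17-1)/4⌋ = 4 into campaign → cmp35; (17-1) mod 4 = 0 into the melted columns → affiliate.
So row 17 is (cmp35, affiliate, 550); clicks = 550.

550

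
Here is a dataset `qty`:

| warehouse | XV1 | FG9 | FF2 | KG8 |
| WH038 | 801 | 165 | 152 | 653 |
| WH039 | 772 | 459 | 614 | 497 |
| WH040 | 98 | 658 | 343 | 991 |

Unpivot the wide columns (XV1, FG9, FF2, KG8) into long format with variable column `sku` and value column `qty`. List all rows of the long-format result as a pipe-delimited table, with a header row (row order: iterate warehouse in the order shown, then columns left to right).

Each (warehouse, column) pair becomes one row: 3 × 4 = 12 rows.
For example, (WH038, XV1) → qty=801.

| warehouse | sku | qty |
| WH038 | XV1 | 801 |
| WH038 | FG9 | 165 |
| WH038 | FF2 | 152 |
| WH038 | KG8 | 653 |
| WH039 | XV1 | 772 |
| WH039 | FG9 | 459 |
| WH039 | FF2 | 614 |
| WH039 | KG8 | 497 |
| WH040 | XV1 | 98 |
| WH040 | FG9 | 658 |
| WH040 | FF2 | 343 |
| WH040 | KG8 | 991 |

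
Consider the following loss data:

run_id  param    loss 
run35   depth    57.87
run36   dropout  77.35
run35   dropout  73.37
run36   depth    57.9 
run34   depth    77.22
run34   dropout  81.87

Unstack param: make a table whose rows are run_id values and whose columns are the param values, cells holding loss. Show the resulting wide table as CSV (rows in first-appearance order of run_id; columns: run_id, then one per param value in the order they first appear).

Columns: run_id plus the 2 distinct param values (depth, dropout).
For example, row run35 column depth takes loss=57.87 from the long row (run35, depth).

run_id,depth,dropout
run35,57.87,73.37
run36,57.9,77.35
run34,77.22,81.87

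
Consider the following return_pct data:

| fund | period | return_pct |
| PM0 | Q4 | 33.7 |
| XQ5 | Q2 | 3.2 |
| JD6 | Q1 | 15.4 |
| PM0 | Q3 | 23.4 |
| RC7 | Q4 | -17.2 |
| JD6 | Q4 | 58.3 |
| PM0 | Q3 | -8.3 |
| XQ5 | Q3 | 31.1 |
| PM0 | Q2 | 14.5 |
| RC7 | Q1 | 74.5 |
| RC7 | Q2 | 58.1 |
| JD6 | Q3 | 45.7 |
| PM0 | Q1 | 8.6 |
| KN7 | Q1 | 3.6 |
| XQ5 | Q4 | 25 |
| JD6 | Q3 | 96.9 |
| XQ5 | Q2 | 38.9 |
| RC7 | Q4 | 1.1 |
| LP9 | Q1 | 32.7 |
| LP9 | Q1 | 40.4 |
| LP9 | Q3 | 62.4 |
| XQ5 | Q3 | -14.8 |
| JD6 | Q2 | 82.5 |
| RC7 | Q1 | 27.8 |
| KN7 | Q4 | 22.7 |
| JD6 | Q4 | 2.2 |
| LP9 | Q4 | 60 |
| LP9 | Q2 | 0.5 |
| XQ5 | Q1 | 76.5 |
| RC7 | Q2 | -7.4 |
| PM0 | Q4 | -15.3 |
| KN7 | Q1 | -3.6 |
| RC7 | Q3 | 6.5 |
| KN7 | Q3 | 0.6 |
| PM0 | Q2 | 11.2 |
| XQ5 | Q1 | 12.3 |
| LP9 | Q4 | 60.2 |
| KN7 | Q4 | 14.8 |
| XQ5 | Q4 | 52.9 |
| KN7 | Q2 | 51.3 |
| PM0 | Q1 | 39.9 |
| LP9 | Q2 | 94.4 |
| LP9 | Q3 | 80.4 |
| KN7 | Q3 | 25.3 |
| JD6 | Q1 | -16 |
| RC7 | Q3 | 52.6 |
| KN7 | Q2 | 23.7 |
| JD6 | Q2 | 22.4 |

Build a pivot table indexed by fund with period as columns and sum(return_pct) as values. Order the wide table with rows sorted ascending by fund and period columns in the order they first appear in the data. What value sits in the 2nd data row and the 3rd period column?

With rows sorted ascending by fund, row 2 is fund=KN7. period columns in first-appearance order: Q4, Q2, Q1, Q3; column 3 is Q1.
Long rows with fund=KN7, period=Q1: 3.6 + -3.6 = 0.

0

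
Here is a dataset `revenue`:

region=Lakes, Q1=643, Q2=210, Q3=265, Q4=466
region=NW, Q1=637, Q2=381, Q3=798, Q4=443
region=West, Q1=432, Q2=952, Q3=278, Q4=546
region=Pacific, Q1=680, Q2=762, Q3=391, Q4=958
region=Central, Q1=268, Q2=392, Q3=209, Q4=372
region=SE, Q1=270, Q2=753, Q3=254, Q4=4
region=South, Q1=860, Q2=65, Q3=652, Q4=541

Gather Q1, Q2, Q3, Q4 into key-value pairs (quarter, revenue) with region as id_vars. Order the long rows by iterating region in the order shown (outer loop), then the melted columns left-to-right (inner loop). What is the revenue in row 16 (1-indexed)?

28 rows total (7 × 4). Row 16: index ⌊(16-1)/4⌋ = 3 into region → Pacific; (16-1) mod 4 = 3 into the melted columns → Q4.
So row 16 is (Pacific, Q4, 958); revenue = 958.

958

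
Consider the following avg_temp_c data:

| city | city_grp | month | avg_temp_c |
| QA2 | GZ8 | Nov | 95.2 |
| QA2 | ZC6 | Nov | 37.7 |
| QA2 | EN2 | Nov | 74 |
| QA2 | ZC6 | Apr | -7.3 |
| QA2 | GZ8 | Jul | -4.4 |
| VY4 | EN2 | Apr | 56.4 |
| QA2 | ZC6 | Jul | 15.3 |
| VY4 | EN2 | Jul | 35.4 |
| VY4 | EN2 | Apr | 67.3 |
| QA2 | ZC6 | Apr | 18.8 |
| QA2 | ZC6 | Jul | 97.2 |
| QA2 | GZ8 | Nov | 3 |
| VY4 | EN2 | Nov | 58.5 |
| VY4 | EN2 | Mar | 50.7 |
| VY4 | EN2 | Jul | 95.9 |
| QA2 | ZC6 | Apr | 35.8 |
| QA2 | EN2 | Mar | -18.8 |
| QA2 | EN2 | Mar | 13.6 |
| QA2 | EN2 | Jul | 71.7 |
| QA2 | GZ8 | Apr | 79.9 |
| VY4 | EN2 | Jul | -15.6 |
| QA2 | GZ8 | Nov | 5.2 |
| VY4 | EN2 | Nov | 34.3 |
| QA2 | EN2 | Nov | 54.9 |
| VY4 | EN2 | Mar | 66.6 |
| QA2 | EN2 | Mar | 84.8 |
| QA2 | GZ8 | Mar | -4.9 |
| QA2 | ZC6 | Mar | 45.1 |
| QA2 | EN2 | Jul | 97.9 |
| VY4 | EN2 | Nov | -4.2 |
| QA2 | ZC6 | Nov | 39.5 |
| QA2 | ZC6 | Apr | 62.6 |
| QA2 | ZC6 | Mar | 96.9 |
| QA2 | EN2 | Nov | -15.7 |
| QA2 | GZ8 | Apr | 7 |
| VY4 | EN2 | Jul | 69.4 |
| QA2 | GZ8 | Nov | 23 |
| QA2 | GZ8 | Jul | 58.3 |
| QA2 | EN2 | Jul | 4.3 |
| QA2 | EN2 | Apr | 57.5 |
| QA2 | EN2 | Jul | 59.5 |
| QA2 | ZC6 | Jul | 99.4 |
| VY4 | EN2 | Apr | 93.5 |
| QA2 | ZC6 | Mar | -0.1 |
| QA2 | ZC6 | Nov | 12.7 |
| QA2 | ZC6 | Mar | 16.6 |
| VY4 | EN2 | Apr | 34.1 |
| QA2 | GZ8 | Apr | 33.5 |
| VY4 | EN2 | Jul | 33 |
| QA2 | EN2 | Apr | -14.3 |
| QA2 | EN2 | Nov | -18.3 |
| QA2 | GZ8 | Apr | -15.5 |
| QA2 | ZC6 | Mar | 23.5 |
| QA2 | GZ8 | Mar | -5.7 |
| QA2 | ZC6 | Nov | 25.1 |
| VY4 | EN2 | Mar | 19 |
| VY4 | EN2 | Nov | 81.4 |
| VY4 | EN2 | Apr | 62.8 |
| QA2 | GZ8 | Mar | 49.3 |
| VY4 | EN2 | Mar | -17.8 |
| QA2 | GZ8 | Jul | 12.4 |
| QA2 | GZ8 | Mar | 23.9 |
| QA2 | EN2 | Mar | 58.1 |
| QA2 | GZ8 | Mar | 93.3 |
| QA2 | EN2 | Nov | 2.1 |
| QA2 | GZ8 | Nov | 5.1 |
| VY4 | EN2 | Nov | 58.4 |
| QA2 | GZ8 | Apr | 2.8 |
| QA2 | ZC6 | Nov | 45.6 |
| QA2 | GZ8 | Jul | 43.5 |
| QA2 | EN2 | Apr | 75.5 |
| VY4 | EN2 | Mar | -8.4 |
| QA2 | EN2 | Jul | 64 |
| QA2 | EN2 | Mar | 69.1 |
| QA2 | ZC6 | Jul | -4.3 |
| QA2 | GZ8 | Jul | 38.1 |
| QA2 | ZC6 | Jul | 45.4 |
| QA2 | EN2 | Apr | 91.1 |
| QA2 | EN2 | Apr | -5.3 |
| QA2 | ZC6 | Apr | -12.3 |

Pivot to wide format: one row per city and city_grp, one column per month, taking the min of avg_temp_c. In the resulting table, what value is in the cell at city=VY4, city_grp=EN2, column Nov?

Rows with city=VY4, city_grp=EN2 and month=Nov: avg_temp_c values are 58.5, 34.3, -4.2, 81.4, 58.4.
min(58.5, 34.3, -4.2, 81.4, 58.4) = -4.2.

-4.2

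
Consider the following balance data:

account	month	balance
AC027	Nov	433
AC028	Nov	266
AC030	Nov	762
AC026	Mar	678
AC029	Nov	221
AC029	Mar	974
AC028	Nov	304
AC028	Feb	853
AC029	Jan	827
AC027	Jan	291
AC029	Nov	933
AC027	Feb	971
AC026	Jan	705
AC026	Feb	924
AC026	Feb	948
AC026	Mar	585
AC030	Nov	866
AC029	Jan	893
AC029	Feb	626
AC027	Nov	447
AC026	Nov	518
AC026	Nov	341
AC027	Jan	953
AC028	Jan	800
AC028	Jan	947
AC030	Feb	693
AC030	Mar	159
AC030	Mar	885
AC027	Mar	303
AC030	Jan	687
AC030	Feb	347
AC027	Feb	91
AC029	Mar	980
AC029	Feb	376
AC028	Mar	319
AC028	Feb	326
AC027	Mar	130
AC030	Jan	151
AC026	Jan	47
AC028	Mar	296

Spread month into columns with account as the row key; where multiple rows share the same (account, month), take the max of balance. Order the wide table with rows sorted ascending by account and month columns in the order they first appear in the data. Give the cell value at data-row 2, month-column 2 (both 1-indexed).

With rows sorted ascending by account, row 2 is account=AC027. month columns in first-appearance order: Nov, Mar, Feb, Jan; column 2 is Mar.
Long rows with account=AC027, month=Mar: max(303, 130) = 303.

303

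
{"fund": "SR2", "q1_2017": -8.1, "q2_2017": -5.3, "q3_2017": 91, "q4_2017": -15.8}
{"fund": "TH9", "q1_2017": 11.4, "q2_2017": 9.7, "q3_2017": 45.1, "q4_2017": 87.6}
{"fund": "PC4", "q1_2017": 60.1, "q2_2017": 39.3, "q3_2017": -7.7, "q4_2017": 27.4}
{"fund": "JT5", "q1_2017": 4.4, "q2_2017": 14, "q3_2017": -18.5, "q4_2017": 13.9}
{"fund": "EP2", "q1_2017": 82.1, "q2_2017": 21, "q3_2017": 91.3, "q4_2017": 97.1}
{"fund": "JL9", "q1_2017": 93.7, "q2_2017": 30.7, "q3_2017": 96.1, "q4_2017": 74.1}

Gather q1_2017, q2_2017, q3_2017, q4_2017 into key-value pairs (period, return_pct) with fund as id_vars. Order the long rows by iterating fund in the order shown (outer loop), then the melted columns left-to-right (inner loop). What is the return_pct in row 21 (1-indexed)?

93.7

24 rows total (6 × 4). Row 21: index ⌊(21-1)/4⌋ = 5 into fund → JL9; (21-1) mod 4 = 0 into the melted columns → q1_2017.
So row 21 is (JL9, q1_2017, 93.7); return_pct = 93.7.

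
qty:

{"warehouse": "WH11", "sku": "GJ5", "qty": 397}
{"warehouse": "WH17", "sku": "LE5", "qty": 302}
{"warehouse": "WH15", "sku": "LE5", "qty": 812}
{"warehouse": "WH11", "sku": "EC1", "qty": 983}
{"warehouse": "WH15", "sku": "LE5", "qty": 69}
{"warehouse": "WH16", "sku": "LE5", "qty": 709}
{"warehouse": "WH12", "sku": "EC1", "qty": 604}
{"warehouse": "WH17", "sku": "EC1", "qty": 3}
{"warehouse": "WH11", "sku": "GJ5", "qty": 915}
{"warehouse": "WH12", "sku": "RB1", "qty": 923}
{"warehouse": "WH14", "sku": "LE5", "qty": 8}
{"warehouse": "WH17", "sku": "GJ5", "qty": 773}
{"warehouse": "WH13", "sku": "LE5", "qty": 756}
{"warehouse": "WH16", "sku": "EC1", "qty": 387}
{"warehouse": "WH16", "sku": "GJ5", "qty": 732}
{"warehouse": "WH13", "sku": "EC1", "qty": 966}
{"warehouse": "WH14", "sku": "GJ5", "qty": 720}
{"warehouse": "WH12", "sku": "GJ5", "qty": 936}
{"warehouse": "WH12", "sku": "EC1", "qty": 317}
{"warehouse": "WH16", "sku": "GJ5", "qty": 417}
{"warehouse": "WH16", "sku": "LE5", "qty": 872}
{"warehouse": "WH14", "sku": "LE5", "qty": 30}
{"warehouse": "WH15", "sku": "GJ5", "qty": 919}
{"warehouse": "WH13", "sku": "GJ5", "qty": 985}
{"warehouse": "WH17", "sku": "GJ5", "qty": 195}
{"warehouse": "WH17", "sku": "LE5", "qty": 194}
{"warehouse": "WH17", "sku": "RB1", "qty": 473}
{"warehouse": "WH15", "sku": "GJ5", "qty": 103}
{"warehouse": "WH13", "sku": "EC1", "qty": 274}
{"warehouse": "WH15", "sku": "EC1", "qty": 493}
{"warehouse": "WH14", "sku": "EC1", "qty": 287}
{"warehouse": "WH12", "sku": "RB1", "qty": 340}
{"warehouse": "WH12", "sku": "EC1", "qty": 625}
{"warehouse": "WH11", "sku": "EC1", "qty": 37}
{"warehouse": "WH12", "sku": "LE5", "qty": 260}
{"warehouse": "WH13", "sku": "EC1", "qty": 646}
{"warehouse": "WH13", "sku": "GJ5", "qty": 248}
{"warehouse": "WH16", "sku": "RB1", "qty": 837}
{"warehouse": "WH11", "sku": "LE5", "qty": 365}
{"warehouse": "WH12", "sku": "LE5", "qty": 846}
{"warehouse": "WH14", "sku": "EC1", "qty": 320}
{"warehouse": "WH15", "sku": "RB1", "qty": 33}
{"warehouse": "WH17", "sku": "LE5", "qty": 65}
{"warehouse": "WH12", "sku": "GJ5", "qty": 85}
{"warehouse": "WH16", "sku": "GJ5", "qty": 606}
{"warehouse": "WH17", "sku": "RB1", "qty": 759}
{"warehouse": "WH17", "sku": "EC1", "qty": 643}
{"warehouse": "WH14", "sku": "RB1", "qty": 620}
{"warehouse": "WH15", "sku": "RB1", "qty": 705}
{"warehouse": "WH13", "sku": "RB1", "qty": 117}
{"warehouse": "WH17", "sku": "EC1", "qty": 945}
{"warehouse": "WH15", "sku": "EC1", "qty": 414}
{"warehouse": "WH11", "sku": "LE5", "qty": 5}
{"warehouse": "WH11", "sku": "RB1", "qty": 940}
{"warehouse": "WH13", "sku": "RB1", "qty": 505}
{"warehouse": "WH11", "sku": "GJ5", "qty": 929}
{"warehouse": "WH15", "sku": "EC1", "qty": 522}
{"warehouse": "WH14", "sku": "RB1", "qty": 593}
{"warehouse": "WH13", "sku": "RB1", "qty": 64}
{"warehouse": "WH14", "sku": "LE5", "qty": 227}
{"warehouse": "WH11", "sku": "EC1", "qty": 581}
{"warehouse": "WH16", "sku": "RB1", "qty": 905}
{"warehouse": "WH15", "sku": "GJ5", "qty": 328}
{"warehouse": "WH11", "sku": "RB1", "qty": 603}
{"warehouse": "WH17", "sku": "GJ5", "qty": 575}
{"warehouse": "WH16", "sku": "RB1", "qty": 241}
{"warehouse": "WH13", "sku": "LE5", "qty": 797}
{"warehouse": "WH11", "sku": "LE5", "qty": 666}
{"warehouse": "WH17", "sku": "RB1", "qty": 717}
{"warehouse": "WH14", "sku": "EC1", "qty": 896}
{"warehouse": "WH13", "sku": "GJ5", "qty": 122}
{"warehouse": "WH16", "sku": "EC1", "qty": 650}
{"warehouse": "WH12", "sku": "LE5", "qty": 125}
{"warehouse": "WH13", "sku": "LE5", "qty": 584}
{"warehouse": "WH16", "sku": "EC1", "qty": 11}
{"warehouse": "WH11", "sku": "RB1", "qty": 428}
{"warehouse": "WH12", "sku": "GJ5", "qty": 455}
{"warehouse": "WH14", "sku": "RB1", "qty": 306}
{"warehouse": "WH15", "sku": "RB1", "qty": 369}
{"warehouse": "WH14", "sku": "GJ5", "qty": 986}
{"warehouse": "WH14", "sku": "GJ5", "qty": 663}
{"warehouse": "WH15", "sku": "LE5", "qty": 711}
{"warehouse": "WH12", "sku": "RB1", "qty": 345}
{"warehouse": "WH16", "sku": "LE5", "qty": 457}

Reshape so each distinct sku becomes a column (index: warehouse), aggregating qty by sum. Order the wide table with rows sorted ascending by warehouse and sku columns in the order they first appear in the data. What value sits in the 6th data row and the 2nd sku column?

With rows sorted ascending by warehouse, row 6 is warehouse=WH16. sku columns in first-appearance order: GJ5, LE5, EC1, RB1; column 2 is LE5.
Long rows with warehouse=WH16, sku=LE5: 709 + 872 + 457 = 2038.

2038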